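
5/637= 5/637 = 0.01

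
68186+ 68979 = 137165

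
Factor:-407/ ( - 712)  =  2^(- 3)*11^1 * 37^1*89^( - 1 )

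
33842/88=384+25/44 = 384.57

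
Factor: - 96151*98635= - 5^1*11^1*8741^1*19727^1= - 9483853885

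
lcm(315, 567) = 2835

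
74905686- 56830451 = 18075235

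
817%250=67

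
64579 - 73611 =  - 9032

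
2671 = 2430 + 241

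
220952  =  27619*8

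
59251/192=59251/192 = 308.60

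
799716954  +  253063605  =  1052780559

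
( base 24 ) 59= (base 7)243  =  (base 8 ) 201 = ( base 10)129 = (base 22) 5J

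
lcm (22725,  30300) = 90900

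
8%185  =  8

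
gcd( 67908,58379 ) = 1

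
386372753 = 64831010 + 321541743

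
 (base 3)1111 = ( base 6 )104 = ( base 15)2A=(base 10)40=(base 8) 50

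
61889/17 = 3640 + 9/17= 3640.53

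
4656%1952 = 752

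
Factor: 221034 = 2^1*3^1*11^1 * 17^1*197^1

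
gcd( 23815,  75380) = 5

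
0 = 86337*0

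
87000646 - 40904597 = 46096049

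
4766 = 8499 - 3733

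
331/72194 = 331/72194 = 0.00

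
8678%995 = 718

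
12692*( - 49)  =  - 621908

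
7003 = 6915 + 88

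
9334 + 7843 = 17177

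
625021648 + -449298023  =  175723625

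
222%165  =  57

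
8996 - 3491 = 5505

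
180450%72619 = 35212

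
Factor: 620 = 2^2*5^1 * 31^1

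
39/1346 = 39/1346  =  0.03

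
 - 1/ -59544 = 1/59544= 0.00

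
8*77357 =618856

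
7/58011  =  7/58011 = 0.00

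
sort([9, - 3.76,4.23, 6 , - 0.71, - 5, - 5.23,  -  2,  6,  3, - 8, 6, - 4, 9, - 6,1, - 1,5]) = [ - 8, - 6,-5.23, - 5, - 4,  -  3.76, - 2, - 1, - 0.71 , 1,3,  4.23, 5,6,6,  6, 9,9]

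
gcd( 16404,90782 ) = 2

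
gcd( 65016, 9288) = 9288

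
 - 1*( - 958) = 958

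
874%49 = 41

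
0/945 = 0 = 0.00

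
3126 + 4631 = 7757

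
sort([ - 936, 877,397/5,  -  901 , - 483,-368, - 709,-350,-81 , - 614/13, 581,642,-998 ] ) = [ - 998 , - 936,-901,-709 , - 483, - 368, - 350,-81 , - 614/13, 397/5,581, 642,877]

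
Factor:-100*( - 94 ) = 9400 =2^3*5^2*47^1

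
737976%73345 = 4526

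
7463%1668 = 791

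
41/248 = 41/248  =  0.17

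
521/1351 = 521/1351 = 0.39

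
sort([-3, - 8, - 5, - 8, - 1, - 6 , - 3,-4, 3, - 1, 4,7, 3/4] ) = [ - 8, - 8, - 6, - 5, - 4, - 3, - 3, - 1, - 1, 3/4,3, 4,  7] 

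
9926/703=9926/703  =  14.12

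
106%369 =106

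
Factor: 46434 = 2^1*3^1*71^1*109^1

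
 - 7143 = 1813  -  8956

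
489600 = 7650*64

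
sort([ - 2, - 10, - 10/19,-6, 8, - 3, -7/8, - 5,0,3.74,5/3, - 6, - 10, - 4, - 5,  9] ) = [ - 10, - 10, - 6, - 6, - 5, - 5, - 4 , - 3,-2, - 7/8, - 10/19,0,5/3,3.74,8,9]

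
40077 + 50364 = 90441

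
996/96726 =166/16121 = 0.01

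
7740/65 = 119 +1/13 = 119.08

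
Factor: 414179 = 414179^1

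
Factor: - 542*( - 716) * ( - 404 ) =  - 156781088 =- 2^5*101^1*179^1*271^1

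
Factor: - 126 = -2^1* 3^2*7^1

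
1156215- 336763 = 819452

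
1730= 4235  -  2505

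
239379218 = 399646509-160267291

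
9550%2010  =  1510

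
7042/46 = 3521/23 = 153.09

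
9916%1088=124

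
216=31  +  185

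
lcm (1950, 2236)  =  167700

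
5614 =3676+1938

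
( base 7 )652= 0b101001011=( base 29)BC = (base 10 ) 331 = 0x14b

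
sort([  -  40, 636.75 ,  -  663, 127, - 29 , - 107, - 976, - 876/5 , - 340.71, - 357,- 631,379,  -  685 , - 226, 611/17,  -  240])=[  -  976, -685, - 663, - 631,-357, - 340.71, - 240, - 226, - 876/5, - 107,  -  40,-29 , 611/17, 127, 379 , 636.75 ] 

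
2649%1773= 876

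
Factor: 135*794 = 2^1 * 3^3*5^1*397^1 = 107190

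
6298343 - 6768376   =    -  470033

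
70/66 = 35/33 = 1.06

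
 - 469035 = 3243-472278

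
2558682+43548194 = 46106876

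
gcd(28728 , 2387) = 7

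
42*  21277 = 893634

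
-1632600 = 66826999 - 68459599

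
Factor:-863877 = - 3^1*7^1*31^1*1327^1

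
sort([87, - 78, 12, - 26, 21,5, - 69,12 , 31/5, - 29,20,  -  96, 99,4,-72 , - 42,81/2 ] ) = [  -  96,  -  78, -72, - 69, - 42, - 29, -26, 4,  5,  31/5,12,12,20,21 , 81/2, 87,99] 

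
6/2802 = 1/467 = 0.00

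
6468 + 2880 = 9348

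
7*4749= 33243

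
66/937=66/937 =0.07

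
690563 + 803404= 1493967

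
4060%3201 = 859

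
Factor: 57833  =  151^1*383^1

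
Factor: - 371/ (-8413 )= 7^1* 47^(-1 )*53^1*179^ ( - 1 )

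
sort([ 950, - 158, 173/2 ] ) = [ - 158,173/2, 950]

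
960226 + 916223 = 1876449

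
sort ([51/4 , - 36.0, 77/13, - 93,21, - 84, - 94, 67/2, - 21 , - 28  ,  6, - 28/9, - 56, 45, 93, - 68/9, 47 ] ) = [ - 94 , - 93 , - 84,- 56, - 36.0, - 28, - 21, - 68/9, - 28/9,77/13,6,51/4, 21,67/2,  45, 47, 93 ] 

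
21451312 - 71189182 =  - 49737870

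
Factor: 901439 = 7^1 * 11^1*23^1*509^1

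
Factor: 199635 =3^1*5^1*13309^1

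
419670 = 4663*90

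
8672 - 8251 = 421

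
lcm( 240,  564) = 11280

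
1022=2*511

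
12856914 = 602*21357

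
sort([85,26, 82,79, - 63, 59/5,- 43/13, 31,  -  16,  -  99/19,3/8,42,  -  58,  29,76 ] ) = [ - 63,  -  58, - 16,- 99/19,- 43/13,3/8,59/5,26,29, 31,42, 76, 79,82, 85]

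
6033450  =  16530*365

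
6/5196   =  1/866  =  0.00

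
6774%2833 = 1108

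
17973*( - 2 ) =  - 35946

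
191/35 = 191/35 =5.46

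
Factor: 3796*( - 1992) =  - 2^5*3^1 *13^1 * 73^1*83^1=- 7561632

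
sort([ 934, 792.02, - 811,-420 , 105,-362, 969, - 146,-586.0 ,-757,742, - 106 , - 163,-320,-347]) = [ - 811, - 757, - 586.0, - 420, - 362, - 347,-320, - 163,-146,-106,105,742, 792.02, 934,969 ] 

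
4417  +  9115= 13532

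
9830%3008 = 806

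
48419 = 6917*7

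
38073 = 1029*37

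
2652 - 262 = 2390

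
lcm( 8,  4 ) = 8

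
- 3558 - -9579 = 6021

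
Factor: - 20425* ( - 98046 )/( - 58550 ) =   -  40051791/1171 = - 3^2*13^1*19^1*43^1*419^1*1171^( - 1 ) 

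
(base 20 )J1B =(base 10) 7631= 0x1DCF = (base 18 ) 159h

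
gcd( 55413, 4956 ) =3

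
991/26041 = 991/26041= 0.04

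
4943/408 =4943/408 = 12.12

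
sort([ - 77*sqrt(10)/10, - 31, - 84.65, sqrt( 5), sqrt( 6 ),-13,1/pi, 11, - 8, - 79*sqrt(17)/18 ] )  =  [  -  84.65,  -  31, - 77*sqrt(10)/10, - 79*sqrt(17)/18,  -  13, - 8,1/pi, sqrt(5 ), sqrt( 6) , 11 ] 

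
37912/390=97 + 41/195  =  97.21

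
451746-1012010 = -560264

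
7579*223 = 1690117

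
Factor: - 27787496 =  -  2^3*11^1*23^1 * 13729^1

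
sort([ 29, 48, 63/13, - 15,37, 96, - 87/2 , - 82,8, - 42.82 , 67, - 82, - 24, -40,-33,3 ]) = [ - 82, - 82 , - 87/2, - 42.82, - 40, - 33, - 24, - 15, 3, 63/13,  8 , 29,37, 48 , 67,  96 ] 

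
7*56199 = 393393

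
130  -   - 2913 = 3043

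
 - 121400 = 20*(  -  6070 )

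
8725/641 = 13 + 392/641 = 13.61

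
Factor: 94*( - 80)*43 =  - 323360 =- 2^5* 5^1*43^1 *47^1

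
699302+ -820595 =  - 121293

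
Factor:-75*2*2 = - 2^2*3^1 *5^2 = - 300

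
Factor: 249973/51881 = 29^( - 1)*1789^( - 1)*249973^1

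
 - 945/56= - 17+1/8 = -  16.88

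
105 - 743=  - 638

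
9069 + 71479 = 80548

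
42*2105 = 88410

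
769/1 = 769= 769.00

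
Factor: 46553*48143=13^1 * 31^1*1553^1*3581^1 =2241201079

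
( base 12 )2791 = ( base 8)10735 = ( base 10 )4573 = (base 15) 154D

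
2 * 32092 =64184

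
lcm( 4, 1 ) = 4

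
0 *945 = 0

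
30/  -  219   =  - 10/73 = -  0.14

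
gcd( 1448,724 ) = 724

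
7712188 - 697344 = 7014844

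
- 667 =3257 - 3924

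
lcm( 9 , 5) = 45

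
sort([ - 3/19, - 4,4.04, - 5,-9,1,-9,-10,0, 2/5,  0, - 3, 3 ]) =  [ - 10, - 9, - 9  , - 5, - 4 , -3,  -  3/19,0,0,2/5,1,3, 4.04 ]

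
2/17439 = 2/17439= 0.00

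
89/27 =89/27= 3.30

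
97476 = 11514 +85962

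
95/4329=95/4329=0.02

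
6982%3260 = 462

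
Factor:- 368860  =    -  2^2*5^1*18443^1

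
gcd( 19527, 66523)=1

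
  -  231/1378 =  - 1 + 1147/1378 = - 0.17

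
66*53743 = 3547038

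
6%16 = 6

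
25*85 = 2125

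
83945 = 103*815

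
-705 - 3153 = -3858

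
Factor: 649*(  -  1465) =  -5^1*11^1*59^1*293^1 = -  950785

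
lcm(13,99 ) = 1287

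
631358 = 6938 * 91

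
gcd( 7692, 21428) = 4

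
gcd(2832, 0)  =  2832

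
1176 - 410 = 766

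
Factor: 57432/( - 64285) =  - 2^3*3^1*5^( - 1)*13^( - 1)*23^ ( - 1 ) * 43^(  -  1)*2393^1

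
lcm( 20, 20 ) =20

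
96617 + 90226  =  186843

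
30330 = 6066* 5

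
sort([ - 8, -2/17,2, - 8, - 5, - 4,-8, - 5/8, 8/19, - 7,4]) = [ - 8,  -  8  , - 8, - 7, - 5,-4,  -  5/8, - 2/17,  8/19,2,4] 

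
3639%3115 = 524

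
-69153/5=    -69153/5 = - 13830.60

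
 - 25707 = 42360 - 68067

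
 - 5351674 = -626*8549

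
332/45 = 7 + 17/45 = 7.38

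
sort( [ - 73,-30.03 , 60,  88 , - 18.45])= [- 73, -30.03, - 18.45, 60,88] 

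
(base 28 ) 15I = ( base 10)942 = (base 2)1110101110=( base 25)1CH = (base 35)QW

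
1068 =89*12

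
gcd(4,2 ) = 2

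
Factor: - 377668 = - 2^2 * 263^1 * 359^1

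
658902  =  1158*569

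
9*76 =684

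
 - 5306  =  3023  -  8329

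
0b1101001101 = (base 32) QD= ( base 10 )845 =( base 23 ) 1dh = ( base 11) 6a9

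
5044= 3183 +1861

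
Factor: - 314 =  - 2^1 * 157^1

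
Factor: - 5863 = -11^1*13^1  *  41^1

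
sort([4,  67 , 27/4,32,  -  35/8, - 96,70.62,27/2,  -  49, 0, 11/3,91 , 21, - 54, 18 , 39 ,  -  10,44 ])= [ - 96, - 54,-49, - 10,  -  35/8 , 0,11/3, 4 , 27/4 , 27/2, 18,21, 32, 39 , 44,67,70.62,91 ] 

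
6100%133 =115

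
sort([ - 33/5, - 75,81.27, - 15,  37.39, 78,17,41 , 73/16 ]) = [ - 75,  -  15,-33/5,  73/16,17,37.39 , 41, 78,  81.27 ] 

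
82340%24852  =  7784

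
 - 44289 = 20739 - 65028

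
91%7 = 0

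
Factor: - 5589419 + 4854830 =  - 734589 = - 3^5*3023^1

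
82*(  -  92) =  - 7544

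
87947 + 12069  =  100016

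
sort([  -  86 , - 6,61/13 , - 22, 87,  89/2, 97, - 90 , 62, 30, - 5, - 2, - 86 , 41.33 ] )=[ - 90, - 86,  -  86, - 22, - 6, - 5  ,-2, 61/13, 30, 41.33,89/2,62,  87 , 97 ] 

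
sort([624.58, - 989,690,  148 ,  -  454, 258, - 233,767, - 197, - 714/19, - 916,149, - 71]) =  [ - 989,  -  916 ,-454,-233,  -  197, - 71,  -  714/19, 148, 149, 258,624.58, 690 , 767 ] 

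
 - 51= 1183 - 1234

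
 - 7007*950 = -6656650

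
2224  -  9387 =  - 7163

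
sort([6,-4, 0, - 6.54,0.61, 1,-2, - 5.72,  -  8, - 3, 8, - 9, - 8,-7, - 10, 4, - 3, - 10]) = [ - 10,- 10, - 9,  -  8, - 8,  -  7, - 6.54, - 5.72,- 4, - 3, - 3, - 2 , 0,0.61,  1,4,6,8]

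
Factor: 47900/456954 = 2^1*3^( - 1 )*5^2* 479^1*76159^(-1) = 23950/228477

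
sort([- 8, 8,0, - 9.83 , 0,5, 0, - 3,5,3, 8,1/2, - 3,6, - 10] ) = [ - 10, - 9.83, - 8,-3, - 3 , 0, 0,0,  1/2,  3, 5,5, 6,8, 8]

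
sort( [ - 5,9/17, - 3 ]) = [ -5,  -  3, 9/17]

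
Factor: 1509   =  3^1*503^1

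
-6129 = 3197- 9326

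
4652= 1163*4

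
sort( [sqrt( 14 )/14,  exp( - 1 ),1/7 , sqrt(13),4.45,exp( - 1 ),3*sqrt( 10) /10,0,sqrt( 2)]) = [0, 1/7, sqrt( 14 )/14,exp( - 1),exp ( - 1), 3*sqrt(10)/10,sqrt(2), sqrt(13),4.45] 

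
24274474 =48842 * 497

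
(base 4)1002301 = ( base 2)1000010110001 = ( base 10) 4273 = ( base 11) 3235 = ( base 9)5767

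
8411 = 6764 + 1647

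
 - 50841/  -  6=16947/2 = 8473.50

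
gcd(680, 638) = 2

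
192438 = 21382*9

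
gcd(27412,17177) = 89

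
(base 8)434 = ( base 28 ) a4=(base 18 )fe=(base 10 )284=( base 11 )239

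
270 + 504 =774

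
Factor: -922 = -2^1*461^1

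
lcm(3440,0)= 0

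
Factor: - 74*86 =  - 2^2*37^1*43^1=   - 6364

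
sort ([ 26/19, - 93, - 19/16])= [ - 93 ,  -  19/16, 26/19]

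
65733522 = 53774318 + 11959204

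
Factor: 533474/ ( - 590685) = -718/795 = - 2^1*3^( - 1 )*5^( - 1)*53^(- 1)*359^1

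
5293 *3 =15879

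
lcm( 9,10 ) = 90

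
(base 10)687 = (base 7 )2001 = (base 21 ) 1bf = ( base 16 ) 2af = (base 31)M5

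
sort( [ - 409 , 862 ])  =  [  -  409,862] 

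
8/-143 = -8/143 = -0.06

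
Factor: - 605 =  - 5^1 * 11^2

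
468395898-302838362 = 165557536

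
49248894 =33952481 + 15296413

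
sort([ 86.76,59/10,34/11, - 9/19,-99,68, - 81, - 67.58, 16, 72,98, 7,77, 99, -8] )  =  [  -  99, - 81, - 67.58, - 8, - 9/19, 34/11, 59/10,7, 16, 68,72, 77,86.76,98,99]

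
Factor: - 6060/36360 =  -2^(-1 )*3^(  -  1) = - 1/6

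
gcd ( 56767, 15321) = 1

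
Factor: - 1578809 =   -  1578809^1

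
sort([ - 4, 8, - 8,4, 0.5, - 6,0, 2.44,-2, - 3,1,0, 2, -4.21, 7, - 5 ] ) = [  -  8,  -  6, - 5, - 4.21, - 4,-3 ,  -  2, 0,  0,0.5, 1 , 2,2.44, 4,7,8]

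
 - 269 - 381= - 650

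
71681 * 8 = 573448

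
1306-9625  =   - 8319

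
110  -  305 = - 195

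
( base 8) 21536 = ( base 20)12ce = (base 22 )ifc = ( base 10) 9054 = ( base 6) 105530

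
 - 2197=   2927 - 5124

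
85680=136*630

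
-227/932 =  - 227/932  =  - 0.24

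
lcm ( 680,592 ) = 50320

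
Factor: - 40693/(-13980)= 2^( - 2)*3^( - 1)*5^(  -  1)*233^(-1)*40693^1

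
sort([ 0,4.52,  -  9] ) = [ - 9,0,4.52]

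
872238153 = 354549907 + 517688246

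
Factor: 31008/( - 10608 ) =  - 2^1*13^ ( - 1 ) * 19^1 =- 38/13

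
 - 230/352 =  - 1 + 61/176 = - 0.65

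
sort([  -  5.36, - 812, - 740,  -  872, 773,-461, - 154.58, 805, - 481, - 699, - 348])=[ - 872, - 812, - 740, - 699, - 481, - 461, - 348, - 154.58, - 5.36,  773,805 ] 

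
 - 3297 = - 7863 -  - 4566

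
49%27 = 22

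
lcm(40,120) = 120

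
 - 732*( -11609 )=8497788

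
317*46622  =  14779174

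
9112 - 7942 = 1170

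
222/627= 74/209 =0.35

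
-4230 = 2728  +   - 6958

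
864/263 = 3+ 75/263 =3.29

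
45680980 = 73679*620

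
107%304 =107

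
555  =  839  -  284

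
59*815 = 48085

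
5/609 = 5/609=0.01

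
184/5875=184/5875 = 0.03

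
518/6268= 259/3134 = 0.08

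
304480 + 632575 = 937055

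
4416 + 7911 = 12327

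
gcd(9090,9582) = 6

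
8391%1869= 915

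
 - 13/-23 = 13/23=0.57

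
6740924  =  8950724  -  2209800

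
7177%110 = 27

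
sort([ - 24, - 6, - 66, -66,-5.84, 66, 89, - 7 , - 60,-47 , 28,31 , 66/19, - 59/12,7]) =[ - 66, - 66, - 60, - 47, - 24, -7, - 6, - 5.84,-59/12, 66/19,7, 28, 31,66,89]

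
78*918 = 71604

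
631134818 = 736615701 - 105480883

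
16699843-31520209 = -14820366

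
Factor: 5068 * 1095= 2^2 * 3^1*5^1*7^1 *73^1*181^1 = 5549460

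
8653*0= 0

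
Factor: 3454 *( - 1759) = - 2^1*11^1*157^1*1759^1 = -6075586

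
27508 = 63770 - 36262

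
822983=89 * 9247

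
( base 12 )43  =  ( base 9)56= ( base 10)51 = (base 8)63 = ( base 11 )47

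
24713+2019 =26732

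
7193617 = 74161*97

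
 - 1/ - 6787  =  1/6787 = 0.00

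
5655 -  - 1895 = 7550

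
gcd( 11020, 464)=116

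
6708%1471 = 824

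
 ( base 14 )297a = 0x1cc0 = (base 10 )7360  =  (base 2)1110011000000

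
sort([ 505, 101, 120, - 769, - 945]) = [ - 945,- 769,101, 120,505]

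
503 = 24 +479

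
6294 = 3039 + 3255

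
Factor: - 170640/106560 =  - 2^( - 2) *3^1 * 37^( - 1)*79^1 = -237/148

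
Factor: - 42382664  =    -  2^3*5297833^1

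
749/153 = 4 + 137/153 = 4.90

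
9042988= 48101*188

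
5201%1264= 145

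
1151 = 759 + 392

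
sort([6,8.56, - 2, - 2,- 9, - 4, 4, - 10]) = [ - 10, - 9, - 4, - 2,-2,4,6,8.56 ]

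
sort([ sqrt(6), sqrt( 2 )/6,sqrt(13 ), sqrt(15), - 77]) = [ - 77, sqrt(2)/6,sqrt(6),sqrt(13),sqrt( 15) ]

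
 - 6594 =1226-7820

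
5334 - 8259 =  - 2925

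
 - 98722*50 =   -  4936100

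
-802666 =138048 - 940714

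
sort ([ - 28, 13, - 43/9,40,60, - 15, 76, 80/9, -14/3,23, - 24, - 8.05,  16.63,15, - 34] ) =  [- 34, - 28, - 24, - 15, - 8.05,-43/9,-14/3 , 80/9, 13,15,16.63,23,40,60 , 76]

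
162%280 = 162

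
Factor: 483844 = 2^2*73^1*1657^1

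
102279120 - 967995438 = -865716318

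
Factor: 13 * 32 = 416 = 2^5 * 13^1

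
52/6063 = 52/6063  =  0.01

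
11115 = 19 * 585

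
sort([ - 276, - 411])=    [-411,  -  276]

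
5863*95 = 556985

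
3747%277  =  146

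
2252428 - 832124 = 1420304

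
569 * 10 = 5690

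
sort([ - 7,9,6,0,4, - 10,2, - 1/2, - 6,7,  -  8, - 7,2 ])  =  [ - 10, - 8,-7, - 7, -6, - 1/2, 0, 2,2,4, 6 , 7,9 ]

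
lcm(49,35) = 245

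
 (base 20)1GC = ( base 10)732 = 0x2dc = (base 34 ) LI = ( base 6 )3220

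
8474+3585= 12059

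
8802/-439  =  -21 + 417/439 = - 20.05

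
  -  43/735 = -1 + 692/735 = - 0.06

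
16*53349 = 853584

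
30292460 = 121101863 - 90809403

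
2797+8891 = 11688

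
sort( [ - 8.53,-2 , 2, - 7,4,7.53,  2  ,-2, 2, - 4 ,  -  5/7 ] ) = [ - 8.53,-7 , -4,  -  2, -2, - 5/7,2,2, 2 , 4,7.53] 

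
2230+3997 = 6227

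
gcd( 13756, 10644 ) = 4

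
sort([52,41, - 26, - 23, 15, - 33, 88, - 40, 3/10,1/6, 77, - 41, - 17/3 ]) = [-41 ,  -  40, - 33, - 26, - 23, - 17/3,  1/6,3/10,15,41,52,77,88]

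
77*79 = 6083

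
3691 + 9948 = 13639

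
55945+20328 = 76273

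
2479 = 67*37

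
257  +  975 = 1232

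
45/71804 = 45/71804=0.00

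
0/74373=0 = 0.00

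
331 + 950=1281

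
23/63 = 23/63 = 0.37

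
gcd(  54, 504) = 18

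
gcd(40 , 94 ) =2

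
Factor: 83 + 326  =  409^1 = 409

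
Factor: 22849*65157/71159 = 1488772293/71159 = 3^1*11^(-1)*37^1*73^1*313^1*587^1*6469^(-1 )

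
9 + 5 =14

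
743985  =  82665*9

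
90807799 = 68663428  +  22144371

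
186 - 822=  - 636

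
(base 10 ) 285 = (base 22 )cl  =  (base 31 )96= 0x11D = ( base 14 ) 165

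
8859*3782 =33504738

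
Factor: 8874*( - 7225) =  -64114650= -2^1*3^2* 5^2*17^3 *29^1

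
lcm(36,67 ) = 2412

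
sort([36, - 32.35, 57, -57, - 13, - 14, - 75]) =[ - 75, - 57, - 32.35 ,-14, - 13, 36, 57 ]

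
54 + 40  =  94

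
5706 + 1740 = 7446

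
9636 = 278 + 9358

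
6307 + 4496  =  10803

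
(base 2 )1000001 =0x41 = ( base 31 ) 23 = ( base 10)65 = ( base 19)38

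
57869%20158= 17553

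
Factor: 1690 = 2^1*5^1 * 13^2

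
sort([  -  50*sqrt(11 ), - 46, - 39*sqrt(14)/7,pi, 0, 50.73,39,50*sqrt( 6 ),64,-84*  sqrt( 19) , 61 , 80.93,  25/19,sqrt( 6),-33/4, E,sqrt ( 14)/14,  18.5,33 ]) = [-84 * sqrt( 19 ), - 50 * sqrt( 11), - 46, - 39*sqrt(14)/7, - 33/4, 0,sqrt ( 14)/14,  25/19,sqrt ( 6 ),E,pi, 18.5, 33, 39,50.73, 61,  64,80.93, 50 * sqrt( 6) ] 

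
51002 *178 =9078356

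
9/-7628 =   -  1+7619/7628 = - 0.00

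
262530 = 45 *5834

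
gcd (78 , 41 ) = 1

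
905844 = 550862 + 354982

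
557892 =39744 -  - 518148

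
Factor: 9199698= 2^1*3^1*1533283^1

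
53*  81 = 4293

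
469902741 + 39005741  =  508908482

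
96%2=0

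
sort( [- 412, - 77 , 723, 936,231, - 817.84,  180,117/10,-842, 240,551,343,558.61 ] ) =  [ - 842, - 817.84, - 412,-77,117/10,180, 231, 240, 343,551,558.61,  723,  936] 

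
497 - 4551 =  - 4054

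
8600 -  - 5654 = 14254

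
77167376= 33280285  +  43887091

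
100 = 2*50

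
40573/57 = 711 + 46/57=711.81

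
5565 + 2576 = 8141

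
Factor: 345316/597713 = 524/907   =  2^2*131^1*907^( - 1)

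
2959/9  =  328 + 7/9 = 328.78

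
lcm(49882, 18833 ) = 1845634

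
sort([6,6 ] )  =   [ 6, 6]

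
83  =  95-12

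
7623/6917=1 + 706/6917 = 1.10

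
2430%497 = 442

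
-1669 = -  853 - 816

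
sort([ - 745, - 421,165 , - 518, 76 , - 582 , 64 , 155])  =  [ - 745, - 582, - 518, - 421, 64 , 76, 155, 165 ] 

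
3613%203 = 162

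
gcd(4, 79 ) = 1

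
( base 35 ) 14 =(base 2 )100111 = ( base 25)1e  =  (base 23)1G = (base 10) 39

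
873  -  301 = 572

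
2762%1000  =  762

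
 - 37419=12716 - 50135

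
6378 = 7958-1580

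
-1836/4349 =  -1 + 2513/4349 = - 0.42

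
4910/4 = 2455/2 = 1227.50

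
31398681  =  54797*573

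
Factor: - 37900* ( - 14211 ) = 538596900 = 2^2*3^2*5^2*379^1*1579^1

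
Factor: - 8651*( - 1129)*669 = 3^1 * 41^1*211^1 * 223^1*1129^1 = 6534108951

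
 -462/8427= - 154/2809 = -0.05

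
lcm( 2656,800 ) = 66400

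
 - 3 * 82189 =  - 246567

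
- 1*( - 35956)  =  35956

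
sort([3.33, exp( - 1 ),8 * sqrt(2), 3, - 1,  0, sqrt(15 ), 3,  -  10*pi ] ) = [-10*pi, - 1,0, exp( - 1),  3,3, 3.33, sqrt(  15 ), 8 * sqrt(2) ] 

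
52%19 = 14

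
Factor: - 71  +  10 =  - 61 = - 61^1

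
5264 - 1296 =3968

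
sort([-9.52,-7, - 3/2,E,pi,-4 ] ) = [ - 9.52, - 7, - 4, - 3/2,E,pi]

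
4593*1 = 4593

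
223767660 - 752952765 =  -529185105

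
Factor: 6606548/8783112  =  127049/168906=2^( - 1)*3^( - 1 )*13^1* 29^1*337^1  *28151^( - 1)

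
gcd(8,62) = 2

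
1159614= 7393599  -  6233985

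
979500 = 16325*60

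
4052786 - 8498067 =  - 4445281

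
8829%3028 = 2773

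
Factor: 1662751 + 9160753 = 10823504 = 2^4 * 676469^1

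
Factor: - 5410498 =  - 2^1*2705249^1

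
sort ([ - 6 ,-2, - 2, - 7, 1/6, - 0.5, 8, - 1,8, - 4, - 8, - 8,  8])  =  [ -8,- 8, - 7, - 6  , - 4, - 2,  -  2, - 1, - 0.5, 1/6,8,8, 8]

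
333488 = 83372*4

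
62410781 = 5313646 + 57097135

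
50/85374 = 25/42687 =0.00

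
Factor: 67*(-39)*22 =-2^1* 3^1*11^1*13^1*67^1 = - 57486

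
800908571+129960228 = 930868799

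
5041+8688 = 13729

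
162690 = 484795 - 322105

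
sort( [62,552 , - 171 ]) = [- 171,62,552] 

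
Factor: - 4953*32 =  - 2^5*3^1*13^1*127^1 = - 158496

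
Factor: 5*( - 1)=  - 5 = - 5^1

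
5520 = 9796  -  4276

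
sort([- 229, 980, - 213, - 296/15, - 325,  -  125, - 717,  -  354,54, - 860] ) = [ - 860, - 717, - 354, - 325, - 229,  -  213, - 125, - 296/15,54, 980] 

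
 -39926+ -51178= -91104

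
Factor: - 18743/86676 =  - 2^(  -  2) *3^(-1) *31^(-1)*233^( - 1)*18743^1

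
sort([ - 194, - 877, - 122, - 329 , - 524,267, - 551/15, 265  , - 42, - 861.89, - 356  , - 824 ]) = [ - 877, - 861.89, - 824, - 524, - 356, - 329, - 194, - 122, - 42, - 551/15, 265, 267]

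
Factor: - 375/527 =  - 3^1*5^3*17^( - 1)*31^(  -  1)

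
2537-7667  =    -  5130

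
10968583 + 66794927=77763510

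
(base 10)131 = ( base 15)8b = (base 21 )65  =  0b10000011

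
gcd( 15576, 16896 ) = 264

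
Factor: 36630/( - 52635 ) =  - 222/319 = - 2^1 * 3^1*11^( - 1)*29^( - 1 ) * 37^1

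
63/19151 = 63/19151 = 0.00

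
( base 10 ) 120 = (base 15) 80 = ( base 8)170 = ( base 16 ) 78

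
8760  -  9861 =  - 1101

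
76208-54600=21608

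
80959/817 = 99 + 4/43 = 99.09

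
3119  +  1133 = 4252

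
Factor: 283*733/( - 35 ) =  - 207439/35= - 5^( - 1)*7^( - 1 ) *283^1*733^1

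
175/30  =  35/6 = 5.83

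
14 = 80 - 66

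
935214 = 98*9543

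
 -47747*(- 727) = 34712069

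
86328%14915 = 11753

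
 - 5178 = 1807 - 6985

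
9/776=9/776 = 0.01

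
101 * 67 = 6767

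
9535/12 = 9535/12 = 794.58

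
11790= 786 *15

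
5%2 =1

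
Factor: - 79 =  - 79^1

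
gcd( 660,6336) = 132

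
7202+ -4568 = 2634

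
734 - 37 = 697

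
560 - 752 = - 192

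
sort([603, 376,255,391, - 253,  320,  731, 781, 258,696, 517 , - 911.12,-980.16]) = [ - 980.16,-911.12, - 253,255, 258,320,376 , 391,517,603,696,731,781 ]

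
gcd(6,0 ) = 6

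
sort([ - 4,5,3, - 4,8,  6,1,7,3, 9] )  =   [-4, - 4, 1,  3, 3,5,6,  7,8, 9]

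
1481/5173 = 1481/5173=0.29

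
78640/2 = 39320  =  39320.00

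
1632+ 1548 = 3180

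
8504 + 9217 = 17721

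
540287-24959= 515328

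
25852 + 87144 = 112996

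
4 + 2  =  6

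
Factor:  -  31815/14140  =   - 9/4= - 2^(-2)*3^2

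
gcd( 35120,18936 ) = 8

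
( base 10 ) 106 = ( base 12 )8a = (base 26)42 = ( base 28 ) 3m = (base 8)152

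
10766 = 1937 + 8829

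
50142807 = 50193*999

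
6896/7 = 985 + 1/7= 985.14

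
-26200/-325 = 80 + 8/13 = 80.62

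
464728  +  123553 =588281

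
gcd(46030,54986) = 2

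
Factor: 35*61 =2135 = 5^1*7^1*61^1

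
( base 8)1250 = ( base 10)680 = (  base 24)148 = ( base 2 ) 1010101000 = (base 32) l8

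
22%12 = 10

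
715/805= 143/161 = 0.89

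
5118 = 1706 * 3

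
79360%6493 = 1444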